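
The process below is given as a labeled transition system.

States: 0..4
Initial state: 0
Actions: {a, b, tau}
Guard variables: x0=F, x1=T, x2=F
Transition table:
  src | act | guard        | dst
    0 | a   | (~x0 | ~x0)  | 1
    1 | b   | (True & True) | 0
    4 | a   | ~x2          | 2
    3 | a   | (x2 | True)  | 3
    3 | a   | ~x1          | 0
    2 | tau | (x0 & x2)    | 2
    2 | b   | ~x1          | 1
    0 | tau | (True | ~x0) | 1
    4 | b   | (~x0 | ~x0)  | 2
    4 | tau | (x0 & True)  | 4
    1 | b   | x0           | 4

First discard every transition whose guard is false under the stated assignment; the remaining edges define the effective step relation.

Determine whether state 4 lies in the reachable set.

Answer: UNREACHABLE

Trace:
After dropping false guards: 6 live edges.
Layer 0: {0}
Layer 1: {1}  cumulative {0,1}
Reachable = {0,1}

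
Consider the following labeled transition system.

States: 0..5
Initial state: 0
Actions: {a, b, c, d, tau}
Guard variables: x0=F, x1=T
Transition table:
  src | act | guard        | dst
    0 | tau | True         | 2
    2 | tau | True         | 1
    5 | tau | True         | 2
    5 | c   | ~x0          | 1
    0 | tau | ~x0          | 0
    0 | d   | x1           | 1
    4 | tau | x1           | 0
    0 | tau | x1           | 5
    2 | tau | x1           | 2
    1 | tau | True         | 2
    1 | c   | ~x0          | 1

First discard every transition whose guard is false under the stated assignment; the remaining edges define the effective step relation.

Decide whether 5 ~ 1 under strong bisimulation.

Answer: BISIMILAR

Working:
Refine partition for ~:
  π0 = {{0,1,2,3,4,5}}
  π1 = {{0},{1,5},{2,4},{3}}
  π2 = {{0},{1,5},{2},{3},{4}}
stable after 3 split(s): 5 block(s)
class of 5: {1,5}; class of 1: {1,5}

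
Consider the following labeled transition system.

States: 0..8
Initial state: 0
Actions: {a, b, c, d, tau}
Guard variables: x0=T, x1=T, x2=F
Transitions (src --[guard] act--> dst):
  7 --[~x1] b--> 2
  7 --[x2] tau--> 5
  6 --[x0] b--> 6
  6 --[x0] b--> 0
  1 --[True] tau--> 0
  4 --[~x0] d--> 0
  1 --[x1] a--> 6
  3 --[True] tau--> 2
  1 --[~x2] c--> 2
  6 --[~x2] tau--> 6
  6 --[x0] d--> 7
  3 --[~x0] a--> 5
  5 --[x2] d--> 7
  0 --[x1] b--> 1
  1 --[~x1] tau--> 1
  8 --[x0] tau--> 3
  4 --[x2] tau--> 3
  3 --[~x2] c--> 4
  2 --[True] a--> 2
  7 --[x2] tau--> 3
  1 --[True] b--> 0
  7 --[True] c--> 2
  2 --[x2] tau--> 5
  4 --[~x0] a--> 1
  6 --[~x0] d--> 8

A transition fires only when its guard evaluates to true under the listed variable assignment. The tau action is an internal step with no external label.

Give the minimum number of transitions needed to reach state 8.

Answer: UNREACHABLE

Analysis:
Breadth-first toward 8:
  depth 0: {0}
  depth 1: {1}
  depth 2: {2,6}
  depth 3: {7}
8 never appears.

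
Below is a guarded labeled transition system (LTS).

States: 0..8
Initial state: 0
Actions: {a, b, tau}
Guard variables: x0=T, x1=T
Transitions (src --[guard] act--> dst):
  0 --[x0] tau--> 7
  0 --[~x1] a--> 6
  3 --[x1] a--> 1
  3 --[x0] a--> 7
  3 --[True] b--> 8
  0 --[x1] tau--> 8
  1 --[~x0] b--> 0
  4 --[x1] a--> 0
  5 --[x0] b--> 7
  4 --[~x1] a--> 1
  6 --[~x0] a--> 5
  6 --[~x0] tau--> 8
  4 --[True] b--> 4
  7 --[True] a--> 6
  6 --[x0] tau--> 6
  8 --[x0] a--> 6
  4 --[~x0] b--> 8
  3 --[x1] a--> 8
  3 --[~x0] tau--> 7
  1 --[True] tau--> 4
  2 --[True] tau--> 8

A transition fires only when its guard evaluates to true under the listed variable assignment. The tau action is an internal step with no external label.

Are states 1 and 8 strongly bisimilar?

Bisimulation quotient by refinement:
  P[0] = {{0,1,2,3,4,5,6,7,8}}
  P[1] = {{0,1,2,6},{3,4},{5},{7,8}}
  P[2] = {{0,2},{1},{3},{4},{5},{6},{7,8}}
stable after 3 split(s): 7 block(s)
[1]={1}  [8]={7,8}

Answer: NOT BISIMILAR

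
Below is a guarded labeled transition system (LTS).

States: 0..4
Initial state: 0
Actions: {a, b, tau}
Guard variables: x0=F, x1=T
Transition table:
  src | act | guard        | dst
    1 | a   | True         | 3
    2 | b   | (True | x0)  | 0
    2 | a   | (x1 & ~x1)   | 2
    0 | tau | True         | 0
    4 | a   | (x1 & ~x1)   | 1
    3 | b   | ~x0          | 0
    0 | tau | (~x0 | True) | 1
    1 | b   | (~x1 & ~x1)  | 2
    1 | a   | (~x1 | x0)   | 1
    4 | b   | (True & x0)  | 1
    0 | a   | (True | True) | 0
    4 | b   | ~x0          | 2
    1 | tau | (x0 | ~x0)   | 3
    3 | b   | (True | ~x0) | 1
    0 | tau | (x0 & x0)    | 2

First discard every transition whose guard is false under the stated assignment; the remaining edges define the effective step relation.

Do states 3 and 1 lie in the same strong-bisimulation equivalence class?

Answer: NOT BISIMILAR

Trace:
Refine partition for ~:
  π0 = {{0,1,2,3,4}}
  π1 = {{0,1},{2,3,4}}
  π2 = {{0},{1},{2,3},{4}}
  π3 = {{0},{1},{2},{3},{4}}
stable after 4 split(s): 5 block(s)
[3]={3}  [1]={1}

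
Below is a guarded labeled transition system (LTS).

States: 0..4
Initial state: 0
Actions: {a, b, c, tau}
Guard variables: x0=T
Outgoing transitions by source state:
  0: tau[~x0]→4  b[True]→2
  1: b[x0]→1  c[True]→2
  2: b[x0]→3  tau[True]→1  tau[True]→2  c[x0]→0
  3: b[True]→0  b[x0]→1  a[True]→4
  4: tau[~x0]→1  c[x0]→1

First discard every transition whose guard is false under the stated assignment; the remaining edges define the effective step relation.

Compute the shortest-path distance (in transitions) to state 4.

Layered search for 4:
  Layer 0: {0}
  Layer 1: {2}
  Layer 2: {1,3}
  Layer 3: {4}
4 enters at depth 3; path b·b·a

Answer: 3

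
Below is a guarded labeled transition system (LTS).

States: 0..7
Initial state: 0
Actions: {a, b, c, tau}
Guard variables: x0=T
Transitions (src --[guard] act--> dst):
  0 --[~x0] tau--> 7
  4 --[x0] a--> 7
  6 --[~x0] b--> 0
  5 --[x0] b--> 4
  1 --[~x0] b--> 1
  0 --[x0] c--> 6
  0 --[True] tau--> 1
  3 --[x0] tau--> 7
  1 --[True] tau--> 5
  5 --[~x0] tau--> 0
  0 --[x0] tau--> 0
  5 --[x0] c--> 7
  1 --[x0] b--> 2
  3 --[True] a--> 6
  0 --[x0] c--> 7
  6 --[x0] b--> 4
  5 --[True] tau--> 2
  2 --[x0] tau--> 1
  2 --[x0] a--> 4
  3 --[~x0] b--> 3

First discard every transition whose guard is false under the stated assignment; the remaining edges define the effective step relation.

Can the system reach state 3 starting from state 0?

Guard filter leaves 15 enabled edge(s).
L0 = {0}
L1 = {1,6,7}  total {0,1,6,7}
L2 = {2,4,5}  total {0,1,2,4,5,6,7}
R = {0,1,2,4,5,6,7}

Answer: UNREACHABLE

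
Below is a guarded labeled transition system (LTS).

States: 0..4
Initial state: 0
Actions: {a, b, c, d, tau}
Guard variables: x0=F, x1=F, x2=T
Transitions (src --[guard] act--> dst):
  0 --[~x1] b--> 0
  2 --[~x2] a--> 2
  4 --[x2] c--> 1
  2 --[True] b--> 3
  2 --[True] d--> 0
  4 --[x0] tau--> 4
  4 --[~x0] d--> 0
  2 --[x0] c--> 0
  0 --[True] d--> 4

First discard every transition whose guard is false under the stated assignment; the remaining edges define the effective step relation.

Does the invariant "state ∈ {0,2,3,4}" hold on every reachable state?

Safe = {0,2,3,4}
R = {0,1,4}
  0: ✓
  1: outside
  4: ✓
witness against invariant: d·c → 1

Answer: INVARIANT VIOLATED at state 1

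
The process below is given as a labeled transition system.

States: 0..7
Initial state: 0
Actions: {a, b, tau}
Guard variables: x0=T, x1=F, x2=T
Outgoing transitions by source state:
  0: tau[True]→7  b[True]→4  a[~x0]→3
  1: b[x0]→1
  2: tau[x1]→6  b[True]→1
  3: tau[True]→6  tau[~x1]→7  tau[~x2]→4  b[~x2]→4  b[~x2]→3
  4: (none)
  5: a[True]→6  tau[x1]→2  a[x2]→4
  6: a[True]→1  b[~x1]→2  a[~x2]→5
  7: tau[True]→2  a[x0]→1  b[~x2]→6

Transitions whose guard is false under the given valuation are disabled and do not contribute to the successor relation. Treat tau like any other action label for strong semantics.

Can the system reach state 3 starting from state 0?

12 transition(s) survive guard evaluation.
L0 = {0}
L1 = {4,7}  total {0,4,7}
L2 = {1,2}  total {0,1,2,4,7}
Reach set: {0,1,2,4,7}

Answer: UNREACHABLE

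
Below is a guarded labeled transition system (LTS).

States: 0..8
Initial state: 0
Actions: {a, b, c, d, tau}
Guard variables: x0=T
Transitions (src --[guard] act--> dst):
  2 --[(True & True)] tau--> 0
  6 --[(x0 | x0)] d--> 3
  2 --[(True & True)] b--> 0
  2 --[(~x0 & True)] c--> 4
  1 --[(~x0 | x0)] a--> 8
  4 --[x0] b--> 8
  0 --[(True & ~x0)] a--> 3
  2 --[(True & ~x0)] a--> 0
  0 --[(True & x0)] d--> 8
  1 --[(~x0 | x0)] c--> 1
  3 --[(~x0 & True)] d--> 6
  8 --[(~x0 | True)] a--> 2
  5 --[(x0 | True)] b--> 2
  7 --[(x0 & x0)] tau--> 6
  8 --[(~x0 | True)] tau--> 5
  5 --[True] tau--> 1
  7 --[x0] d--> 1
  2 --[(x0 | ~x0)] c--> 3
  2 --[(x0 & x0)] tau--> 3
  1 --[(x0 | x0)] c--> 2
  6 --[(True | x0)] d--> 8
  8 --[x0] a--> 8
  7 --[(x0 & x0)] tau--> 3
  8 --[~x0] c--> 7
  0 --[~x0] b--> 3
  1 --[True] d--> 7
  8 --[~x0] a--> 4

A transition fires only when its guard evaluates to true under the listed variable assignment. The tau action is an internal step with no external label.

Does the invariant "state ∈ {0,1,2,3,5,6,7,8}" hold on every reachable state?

Inv-set: {0,1,2,3,5,6,7,8}
R = {0,1,2,3,5,6,7,8}
  0: safe
  1: safe
  2: safe
  3: safe
  5: safe
  6: safe
  7: safe
  8: safe

Answer: INVARIANT HOLDS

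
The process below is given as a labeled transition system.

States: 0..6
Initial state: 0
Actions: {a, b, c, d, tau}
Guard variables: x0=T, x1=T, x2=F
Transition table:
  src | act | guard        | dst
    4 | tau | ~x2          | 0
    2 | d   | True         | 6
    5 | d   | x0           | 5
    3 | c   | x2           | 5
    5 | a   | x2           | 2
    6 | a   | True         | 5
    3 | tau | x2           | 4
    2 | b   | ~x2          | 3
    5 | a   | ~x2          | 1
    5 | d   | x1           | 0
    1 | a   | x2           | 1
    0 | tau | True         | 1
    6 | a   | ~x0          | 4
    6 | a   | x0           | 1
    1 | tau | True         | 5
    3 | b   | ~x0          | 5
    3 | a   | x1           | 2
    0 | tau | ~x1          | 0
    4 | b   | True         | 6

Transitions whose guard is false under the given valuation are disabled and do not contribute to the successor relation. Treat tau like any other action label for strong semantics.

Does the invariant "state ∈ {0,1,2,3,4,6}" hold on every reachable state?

Inv-set: {0,1,2,3,4,6}
Reachable = {0,1,5}
  0: safe
  1: safe
  5: ✗ unsafe
reach 5 via tau·tau — violates

Answer: INVARIANT VIOLATED at state 5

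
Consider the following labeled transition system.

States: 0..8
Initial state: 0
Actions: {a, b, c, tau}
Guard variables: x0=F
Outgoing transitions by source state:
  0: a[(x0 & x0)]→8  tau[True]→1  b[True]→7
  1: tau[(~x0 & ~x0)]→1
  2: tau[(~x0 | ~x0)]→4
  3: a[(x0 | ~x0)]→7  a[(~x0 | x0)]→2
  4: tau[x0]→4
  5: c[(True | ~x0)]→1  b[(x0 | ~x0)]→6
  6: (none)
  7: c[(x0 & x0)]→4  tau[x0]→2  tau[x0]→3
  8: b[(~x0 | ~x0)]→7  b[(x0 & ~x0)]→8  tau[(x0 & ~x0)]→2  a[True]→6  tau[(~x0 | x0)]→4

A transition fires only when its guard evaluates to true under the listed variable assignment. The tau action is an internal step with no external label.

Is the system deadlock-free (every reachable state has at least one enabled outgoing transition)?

Answer: DEADLOCK at state 7

Working:
Reach set: {0,1,7}
  0: b→7  tau→1  [2 out]
  1: tau→1  [1 out]
  7: ∅  [STUCK]
trace reaching 7: b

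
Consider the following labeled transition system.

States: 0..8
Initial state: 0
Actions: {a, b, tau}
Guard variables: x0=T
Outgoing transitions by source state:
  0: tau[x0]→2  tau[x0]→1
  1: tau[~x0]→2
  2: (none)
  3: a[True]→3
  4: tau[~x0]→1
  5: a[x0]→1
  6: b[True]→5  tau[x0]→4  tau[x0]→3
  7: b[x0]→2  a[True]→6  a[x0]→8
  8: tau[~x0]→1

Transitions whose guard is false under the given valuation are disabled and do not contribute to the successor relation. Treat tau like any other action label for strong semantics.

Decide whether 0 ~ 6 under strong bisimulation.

Bisimulation quotient by refinement:
  π0 = {{0,1,2,3,4,5,6,7,8}}
  π1 = {{0},{1,2,4,8},{3,5},{6},{7}}
  π2 = {{0},{1,2,4,8},{3},{5},{6},{7}}
Fixed point at round 3; 6 class(es).
[0]={0}  [6]={6}

Answer: NOT BISIMILAR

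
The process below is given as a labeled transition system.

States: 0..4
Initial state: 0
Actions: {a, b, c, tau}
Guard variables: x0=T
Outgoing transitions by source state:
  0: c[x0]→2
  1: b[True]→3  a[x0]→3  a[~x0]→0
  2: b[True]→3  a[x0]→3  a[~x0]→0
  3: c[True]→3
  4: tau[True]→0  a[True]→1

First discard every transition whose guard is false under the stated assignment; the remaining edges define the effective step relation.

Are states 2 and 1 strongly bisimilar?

Refine partition for ~:
  P[0] = {{0,1,2,3,4}}
  P[1] = {{0,3},{1,2},{4}}
  P[2] = {{0},{1,2},{3},{4}}
4 equivalence class(es) (converged in 3)
class of 2: {1,2}; class of 1: {1,2}

Answer: BISIMILAR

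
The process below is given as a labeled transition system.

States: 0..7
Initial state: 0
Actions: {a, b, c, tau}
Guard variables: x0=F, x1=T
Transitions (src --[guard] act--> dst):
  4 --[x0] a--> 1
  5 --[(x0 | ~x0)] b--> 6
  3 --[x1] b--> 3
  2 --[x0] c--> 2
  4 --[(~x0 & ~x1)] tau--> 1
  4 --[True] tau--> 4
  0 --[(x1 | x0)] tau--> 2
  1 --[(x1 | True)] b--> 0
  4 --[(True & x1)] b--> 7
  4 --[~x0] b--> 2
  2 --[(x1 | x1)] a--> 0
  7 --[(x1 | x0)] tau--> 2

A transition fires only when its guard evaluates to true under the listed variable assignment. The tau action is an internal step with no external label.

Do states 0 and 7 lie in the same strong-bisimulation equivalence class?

Bisimulation quotient by refinement:
  π0 = {{0,1,2,3,4,5,6,7}}
  π1 = {{0,7},{1,3,5},{2},{4},{6}}
  π2 = {{0,7},{1},{2},{3},{4},{5},{6}}
7 equivalence class(es) (converged in 3)
[0]={0,7}  [7]={0,7}

Answer: BISIMILAR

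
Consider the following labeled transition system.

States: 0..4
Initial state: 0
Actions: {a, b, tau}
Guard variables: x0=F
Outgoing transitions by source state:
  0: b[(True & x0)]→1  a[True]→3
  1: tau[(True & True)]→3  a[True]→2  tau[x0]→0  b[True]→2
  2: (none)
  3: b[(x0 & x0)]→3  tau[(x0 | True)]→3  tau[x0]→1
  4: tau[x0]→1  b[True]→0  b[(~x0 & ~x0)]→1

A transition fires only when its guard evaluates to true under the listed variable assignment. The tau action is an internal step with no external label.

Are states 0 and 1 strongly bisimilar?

Refine partition for ~:
  π0 = {{0,1,2,3,4}}
  π1 = {{0},{1},{2},{3},{4}}
stable after 2 split(s): 5 block(s)
[0]={0}  [1]={1}

Answer: NOT BISIMILAR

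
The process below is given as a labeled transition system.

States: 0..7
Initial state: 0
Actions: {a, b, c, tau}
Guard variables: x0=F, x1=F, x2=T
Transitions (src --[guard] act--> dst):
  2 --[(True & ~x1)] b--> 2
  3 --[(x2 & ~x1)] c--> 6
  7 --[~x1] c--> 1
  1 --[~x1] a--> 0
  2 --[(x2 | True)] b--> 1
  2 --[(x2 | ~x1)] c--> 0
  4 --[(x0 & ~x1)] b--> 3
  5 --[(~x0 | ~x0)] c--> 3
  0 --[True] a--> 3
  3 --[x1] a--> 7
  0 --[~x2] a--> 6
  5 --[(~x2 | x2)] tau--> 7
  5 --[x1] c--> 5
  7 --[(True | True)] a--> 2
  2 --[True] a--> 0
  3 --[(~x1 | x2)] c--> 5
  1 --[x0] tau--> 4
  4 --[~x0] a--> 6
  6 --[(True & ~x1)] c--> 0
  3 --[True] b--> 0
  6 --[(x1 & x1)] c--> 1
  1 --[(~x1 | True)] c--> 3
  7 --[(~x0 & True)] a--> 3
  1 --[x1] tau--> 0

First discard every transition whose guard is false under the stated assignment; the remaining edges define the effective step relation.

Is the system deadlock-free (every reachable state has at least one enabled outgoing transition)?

Answer: DEADLOCK-FREE

Trace:
R = {0,1,2,3,5,6,7}
  0: a→3  [1 exit(s)]
  1: a→0  c→3  [2 exit(s)]
  2: a→0  b→1  b→2  c→0  [4 exit(s)]
  3: b→0  c→5  c→6  [3 exit(s)]
  5: c→3  tau→7  [2 exit(s)]
  6: c→0  [1 exit(s)]
  7: a→2  a→3  c→1  [3 exit(s)]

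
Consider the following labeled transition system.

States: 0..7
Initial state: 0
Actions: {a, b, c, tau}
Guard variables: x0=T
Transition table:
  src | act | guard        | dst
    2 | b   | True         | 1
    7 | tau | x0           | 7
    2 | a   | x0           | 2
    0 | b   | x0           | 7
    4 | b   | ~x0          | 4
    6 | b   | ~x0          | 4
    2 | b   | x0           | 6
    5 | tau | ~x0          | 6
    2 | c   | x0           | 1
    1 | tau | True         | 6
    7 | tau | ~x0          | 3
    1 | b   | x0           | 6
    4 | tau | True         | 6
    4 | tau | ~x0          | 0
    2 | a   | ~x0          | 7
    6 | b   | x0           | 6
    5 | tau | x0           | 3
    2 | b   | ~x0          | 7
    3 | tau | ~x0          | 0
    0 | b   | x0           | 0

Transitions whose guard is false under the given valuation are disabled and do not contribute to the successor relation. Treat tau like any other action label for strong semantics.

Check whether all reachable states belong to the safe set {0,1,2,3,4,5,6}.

Inv-set: {0,1,2,3,4,5,6}
Reach set: {0,7}
  0: safe
  7: outside
witness against invariant: b → 7

Answer: INVARIANT VIOLATED at state 7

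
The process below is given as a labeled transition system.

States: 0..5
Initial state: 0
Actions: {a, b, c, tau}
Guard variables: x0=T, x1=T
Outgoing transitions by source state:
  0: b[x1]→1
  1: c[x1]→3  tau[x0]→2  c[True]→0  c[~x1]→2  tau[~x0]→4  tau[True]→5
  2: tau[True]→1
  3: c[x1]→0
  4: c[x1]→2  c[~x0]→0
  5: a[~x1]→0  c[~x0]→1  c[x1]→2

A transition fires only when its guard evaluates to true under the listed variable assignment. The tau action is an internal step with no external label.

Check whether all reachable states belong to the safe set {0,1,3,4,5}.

Inv-set: {0,1,3,4,5}
Reach set: {0,1,2,3,5}
  0: ok
  1: ok
  2: VIOLATES
  3: ok
  5: ok
witness against invariant: b·tau → 2

Answer: INVARIANT VIOLATED at state 2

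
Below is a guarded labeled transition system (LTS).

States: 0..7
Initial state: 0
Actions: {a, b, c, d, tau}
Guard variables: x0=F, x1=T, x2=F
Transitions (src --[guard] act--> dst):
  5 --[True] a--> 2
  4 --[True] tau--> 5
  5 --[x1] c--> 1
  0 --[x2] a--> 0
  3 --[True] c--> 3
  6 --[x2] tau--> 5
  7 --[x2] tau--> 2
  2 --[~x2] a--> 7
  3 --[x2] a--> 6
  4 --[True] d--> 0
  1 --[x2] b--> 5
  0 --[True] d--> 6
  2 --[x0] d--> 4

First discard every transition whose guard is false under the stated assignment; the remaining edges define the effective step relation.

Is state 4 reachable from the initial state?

7 transition(s) survive guard evaluation.
depth 0: {0}
depth 1: {6}  total {0,6}
Reachable = {0,6}

Answer: UNREACHABLE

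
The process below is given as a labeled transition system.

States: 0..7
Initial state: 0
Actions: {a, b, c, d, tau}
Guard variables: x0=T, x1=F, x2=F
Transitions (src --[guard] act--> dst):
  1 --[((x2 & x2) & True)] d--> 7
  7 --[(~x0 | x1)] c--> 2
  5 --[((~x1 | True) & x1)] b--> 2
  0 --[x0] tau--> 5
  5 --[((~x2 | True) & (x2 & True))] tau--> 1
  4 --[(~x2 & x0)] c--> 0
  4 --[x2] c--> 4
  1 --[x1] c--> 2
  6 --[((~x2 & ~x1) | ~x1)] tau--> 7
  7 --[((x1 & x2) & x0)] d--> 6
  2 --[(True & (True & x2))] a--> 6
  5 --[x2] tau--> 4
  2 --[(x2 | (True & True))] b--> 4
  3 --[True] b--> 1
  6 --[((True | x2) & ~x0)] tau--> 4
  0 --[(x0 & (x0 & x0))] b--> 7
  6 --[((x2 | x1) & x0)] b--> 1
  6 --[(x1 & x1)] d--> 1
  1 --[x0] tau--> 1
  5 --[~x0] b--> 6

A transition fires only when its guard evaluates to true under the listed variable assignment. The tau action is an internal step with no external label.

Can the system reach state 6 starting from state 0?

Answer: UNREACHABLE

Analysis:
After dropping false guards: 7 live edges.
L0 = {0}
L1 = {5,7}  now seen {0,5,7}
Reachable = {0,5,7}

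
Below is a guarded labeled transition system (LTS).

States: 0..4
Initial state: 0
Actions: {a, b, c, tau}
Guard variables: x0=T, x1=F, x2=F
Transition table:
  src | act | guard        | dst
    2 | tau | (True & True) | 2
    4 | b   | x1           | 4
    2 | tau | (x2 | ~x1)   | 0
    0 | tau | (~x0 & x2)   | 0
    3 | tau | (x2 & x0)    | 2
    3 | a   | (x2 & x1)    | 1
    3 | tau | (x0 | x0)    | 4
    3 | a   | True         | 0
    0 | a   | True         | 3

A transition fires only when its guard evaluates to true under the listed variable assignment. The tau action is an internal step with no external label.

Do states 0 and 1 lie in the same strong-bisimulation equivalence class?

Answer: NOT BISIMILAR

Analysis:
Refine partition for ~:
  round 0: {{0,1,2,3,4}}
  round 1: {{0},{1,4},{2},{3}}
stable after 2 split(s): 4 block(s)
class of 0: {0}; class of 1: {1,4}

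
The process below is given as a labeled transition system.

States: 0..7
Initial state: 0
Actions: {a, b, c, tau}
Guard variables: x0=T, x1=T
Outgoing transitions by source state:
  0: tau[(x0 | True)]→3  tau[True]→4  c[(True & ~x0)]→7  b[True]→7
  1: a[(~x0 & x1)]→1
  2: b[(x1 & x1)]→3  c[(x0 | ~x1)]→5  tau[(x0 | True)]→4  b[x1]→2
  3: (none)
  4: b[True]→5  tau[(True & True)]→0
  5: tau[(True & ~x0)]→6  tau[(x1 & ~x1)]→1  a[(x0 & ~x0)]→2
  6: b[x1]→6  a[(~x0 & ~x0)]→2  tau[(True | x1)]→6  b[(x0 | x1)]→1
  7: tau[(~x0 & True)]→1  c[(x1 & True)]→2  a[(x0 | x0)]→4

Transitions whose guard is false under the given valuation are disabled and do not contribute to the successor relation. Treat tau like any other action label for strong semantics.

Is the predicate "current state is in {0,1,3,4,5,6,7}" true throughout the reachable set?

Inv-set: {0,1,3,4,5,6,7}
R = {0,2,3,4,5,7}
  0: safe
  2: ✗ unsafe
  3: safe
  4: safe
  5: safe
  7: safe
reach 2 via b·c — violates

Answer: INVARIANT VIOLATED at state 2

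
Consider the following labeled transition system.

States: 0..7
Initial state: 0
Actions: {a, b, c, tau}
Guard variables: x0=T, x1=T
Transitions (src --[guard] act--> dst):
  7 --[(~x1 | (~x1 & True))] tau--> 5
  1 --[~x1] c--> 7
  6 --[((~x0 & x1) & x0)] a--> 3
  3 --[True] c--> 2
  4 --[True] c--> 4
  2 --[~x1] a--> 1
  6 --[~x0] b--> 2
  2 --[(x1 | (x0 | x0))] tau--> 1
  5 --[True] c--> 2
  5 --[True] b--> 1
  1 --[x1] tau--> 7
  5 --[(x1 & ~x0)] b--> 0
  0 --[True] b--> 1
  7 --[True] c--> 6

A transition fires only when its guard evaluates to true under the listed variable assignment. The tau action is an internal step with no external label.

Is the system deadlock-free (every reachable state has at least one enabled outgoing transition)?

Answer: DEADLOCK at state 6

Analysis:
Reach set: {0,1,6,7}
  0: b→1  [1 exit(s)]
  1: tau→7  [1 exit(s)]
  6: ∅  [deadlock]
  7: c→6  [1 exit(s)]
trace reaching 6: b·tau·c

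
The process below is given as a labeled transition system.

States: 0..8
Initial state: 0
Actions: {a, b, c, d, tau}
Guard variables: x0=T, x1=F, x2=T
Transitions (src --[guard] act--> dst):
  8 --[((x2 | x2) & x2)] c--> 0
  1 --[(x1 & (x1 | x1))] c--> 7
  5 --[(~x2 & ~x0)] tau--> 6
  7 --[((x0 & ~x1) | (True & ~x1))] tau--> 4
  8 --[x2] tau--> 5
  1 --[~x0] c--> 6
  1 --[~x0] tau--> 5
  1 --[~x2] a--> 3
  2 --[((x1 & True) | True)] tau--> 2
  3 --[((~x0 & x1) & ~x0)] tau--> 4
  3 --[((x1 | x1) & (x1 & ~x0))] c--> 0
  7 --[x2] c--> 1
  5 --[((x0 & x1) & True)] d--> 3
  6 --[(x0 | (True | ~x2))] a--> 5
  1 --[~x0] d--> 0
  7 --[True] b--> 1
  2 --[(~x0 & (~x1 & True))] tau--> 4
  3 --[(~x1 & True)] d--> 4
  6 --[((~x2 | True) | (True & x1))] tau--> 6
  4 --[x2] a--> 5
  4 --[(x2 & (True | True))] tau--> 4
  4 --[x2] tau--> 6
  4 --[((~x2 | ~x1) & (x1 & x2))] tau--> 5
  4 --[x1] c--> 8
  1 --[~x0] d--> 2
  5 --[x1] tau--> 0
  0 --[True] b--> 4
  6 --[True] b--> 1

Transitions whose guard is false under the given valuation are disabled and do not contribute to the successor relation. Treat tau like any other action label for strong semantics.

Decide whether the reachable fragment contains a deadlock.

Reach set: {0,1,4,5,6}
  0: b→4  [1 exit(s)]
  1: ∅  [STUCK]
  4: a→5  tau→4  tau→6  [3 exit(s)]
  5: ∅  [STUCK]
  6: a→5  b→1  tau→6  [3 exit(s)]
trace reaching 1: b·tau·b

Answer: DEADLOCK at state 1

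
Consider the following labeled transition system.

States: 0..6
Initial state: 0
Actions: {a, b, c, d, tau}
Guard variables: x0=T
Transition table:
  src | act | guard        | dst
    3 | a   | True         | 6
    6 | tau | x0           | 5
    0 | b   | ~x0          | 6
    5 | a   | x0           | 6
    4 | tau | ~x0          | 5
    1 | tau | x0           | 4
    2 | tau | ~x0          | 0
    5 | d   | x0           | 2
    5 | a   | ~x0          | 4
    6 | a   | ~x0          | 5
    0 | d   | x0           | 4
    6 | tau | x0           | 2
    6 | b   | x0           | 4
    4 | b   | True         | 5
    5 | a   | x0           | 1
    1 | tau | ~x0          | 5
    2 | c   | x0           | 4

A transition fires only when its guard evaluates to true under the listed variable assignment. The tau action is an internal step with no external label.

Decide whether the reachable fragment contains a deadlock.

R = {0,1,2,4,5,6}
  0: d→4  [deg 1]
  1: tau→4  [deg 1]
  2: c→4  [deg 1]
  4: b→5  [deg 1]
  5: a→1  a→6  d→2  [deg 3]
  6: b→4  tau→2  tau→5  [deg 3]

Answer: DEADLOCK-FREE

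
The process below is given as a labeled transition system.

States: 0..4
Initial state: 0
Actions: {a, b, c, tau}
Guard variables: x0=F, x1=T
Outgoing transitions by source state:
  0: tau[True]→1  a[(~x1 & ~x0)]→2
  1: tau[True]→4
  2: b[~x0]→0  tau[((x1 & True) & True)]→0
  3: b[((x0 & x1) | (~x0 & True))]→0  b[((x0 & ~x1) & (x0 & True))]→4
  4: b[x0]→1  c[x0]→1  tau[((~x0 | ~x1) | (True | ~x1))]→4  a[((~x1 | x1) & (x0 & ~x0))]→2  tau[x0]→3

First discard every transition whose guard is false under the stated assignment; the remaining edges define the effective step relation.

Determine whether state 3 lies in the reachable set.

Answer: UNREACHABLE

Trace:
After dropping false guards: 6 live edges.
L0 = {0}
L1 = {1}  total {0,1}
L2 = {4}  total {0,1,4}
Reach set: {0,1,4}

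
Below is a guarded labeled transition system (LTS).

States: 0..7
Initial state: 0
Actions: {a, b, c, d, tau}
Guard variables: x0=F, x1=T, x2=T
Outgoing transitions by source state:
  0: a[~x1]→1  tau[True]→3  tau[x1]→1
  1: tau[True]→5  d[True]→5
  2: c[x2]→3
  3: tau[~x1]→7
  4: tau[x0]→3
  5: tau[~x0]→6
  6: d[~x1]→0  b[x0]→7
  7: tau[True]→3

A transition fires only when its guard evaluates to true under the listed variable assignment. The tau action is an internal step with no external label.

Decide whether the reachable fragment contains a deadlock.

Answer: DEADLOCK at state 3

Trace:
R = {0,1,3,5,6}
  0: tau→1  tau→3  [deg 2]
  1: d→5  tau→5  [deg 2]
  3: ∅  [no exit]
  5: tau→6  [deg 1]
  6: ∅  [no exit]
trace reaching 3: tau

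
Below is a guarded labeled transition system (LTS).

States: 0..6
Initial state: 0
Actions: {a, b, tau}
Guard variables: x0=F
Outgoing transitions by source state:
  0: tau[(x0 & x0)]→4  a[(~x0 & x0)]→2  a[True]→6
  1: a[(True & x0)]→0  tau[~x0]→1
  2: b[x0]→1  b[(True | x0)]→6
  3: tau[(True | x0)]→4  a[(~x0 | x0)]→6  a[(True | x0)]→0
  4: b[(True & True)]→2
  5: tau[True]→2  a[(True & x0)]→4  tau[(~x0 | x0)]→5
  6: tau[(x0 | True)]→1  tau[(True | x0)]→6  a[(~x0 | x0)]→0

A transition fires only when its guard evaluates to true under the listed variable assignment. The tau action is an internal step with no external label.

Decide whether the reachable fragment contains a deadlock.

Answer: DEADLOCK-FREE

Trace:
Reachable = {0,1,6}
  0: a→6  [1 exit(s)]
  1: tau→1  [1 exit(s)]
  6: a→0  tau→1  tau→6  [3 exit(s)]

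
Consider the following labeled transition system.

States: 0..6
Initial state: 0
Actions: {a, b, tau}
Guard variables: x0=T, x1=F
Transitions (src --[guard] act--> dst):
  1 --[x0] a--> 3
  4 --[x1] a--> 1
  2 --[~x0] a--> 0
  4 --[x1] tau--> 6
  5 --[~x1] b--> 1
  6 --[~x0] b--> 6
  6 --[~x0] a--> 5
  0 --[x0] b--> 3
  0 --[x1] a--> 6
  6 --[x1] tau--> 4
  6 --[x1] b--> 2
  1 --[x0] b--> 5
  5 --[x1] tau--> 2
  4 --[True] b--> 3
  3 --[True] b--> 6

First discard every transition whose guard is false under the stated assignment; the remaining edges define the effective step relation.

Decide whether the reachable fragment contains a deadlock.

Answer: DEADLOCK at state 6

Analysis:
R = {0,3,6}
  0: b→3  [deg 1]
  3: b→6  [deg 1]
  6: ∅  [deadlock]
witness 6: b·b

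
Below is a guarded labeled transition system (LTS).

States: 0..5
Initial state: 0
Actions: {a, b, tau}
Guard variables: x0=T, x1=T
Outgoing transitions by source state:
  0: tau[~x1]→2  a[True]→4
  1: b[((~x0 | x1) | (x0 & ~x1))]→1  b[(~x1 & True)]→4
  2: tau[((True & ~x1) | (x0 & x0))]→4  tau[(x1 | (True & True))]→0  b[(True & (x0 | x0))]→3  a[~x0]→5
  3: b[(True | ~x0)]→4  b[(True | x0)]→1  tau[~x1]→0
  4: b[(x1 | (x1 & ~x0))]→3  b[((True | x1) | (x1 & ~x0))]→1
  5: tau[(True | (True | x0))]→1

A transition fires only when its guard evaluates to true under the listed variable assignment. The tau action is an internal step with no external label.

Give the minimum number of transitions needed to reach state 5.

Answer: UNREACHABLE

Trace:
BFS to 5:
  L0 = {0}
  L1 = {4}
  L2 = {1,3}
5 never appears.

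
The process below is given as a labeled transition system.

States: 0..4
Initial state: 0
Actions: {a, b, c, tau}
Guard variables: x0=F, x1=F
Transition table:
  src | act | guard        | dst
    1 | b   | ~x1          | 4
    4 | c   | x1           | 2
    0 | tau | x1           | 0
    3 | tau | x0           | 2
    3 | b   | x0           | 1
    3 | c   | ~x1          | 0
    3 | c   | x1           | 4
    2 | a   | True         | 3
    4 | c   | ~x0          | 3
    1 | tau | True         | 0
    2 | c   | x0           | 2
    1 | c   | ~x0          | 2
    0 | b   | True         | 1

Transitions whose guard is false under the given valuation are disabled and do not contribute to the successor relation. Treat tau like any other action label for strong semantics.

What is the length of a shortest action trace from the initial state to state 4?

Breadth-first toward 4:
  Layer 0: {0}
  Layer 1: {1}
  Layer 2: {2,4}
first hit 4 at d=2 via b·b

Answer: 2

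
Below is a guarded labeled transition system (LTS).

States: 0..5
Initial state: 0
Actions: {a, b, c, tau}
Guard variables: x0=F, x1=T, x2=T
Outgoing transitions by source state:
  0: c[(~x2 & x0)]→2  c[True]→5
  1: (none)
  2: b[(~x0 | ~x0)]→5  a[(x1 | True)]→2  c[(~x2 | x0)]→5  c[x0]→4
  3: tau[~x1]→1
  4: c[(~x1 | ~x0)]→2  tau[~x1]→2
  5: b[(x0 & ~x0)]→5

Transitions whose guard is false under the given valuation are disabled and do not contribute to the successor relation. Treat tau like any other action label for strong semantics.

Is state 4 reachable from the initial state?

Answer: UNREACHABLE

Trace:
Guard filter leaves 4 enabled edge(s).
L0 = {0}
L1 = {5}  total {0,5}
Reach set: {0,5}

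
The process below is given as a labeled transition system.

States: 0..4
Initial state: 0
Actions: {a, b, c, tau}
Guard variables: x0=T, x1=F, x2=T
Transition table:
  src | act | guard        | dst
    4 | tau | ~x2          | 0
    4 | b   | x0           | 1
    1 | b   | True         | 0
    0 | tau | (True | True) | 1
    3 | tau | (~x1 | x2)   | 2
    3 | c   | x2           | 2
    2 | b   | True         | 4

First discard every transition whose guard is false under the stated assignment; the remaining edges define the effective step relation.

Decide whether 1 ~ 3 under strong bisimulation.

Answer: NOT BISIMILAR

Trace:
Refine partition for ~:
  round 0: {{0,1,2,3,4}}
  round 1: {{0},{1,2,4},{3}}
  round 2: {{0},{1},{2,4},{3}}
  round 3: {{0},{1},{2},{3},{4}}
stable after 4 split(s): 5 block(s)
class of 1: {1}; class of 3: {3}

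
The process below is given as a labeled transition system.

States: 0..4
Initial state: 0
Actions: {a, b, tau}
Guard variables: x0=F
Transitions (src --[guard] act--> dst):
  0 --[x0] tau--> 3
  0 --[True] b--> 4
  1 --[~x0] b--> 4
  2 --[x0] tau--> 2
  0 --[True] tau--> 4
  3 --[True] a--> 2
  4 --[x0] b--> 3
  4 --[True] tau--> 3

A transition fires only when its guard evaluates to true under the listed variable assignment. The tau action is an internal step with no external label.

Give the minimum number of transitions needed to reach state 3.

Answer: 2

Working:
BFS to 3:
  Layer 0: {0}
  Layer 1: {4}
  Layer 2: {3}
depth(3)=2, e.g. b·tau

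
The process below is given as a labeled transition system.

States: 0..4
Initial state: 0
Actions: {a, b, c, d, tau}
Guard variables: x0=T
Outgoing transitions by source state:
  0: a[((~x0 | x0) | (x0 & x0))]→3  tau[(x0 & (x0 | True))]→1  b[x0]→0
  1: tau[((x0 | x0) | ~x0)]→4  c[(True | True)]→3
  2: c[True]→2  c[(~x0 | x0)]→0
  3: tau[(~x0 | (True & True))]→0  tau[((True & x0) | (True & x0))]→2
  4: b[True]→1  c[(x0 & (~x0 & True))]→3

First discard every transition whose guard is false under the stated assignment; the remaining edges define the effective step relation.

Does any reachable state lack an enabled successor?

Reach set: {0,1,2,3,4}
  0: a→3  b→0  tau→1  [deg 3]
  1: c→3  tau→4  [deg 2]
  2: c→0  c→2  [deg 2]
  3: tau→0  tau→2  [deg 2]
  4: b→1  [deg 1]

Answer: DEADLOCK-FREE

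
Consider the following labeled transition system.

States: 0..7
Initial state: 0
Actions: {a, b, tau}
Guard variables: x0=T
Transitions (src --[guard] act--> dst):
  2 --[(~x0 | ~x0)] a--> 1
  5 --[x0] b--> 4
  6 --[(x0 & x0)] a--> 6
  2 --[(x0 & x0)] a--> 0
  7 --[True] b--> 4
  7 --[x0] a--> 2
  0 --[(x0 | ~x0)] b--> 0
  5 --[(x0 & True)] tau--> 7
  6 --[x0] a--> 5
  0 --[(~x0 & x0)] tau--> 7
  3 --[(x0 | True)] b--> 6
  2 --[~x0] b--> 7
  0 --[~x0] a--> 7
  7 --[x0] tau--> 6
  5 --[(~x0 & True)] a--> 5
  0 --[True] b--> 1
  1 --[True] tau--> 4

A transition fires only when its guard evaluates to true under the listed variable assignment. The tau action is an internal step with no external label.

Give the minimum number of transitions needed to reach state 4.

Answer: 2

Trace:
Layered search for 4:
  L0 = {0}
  L1 = {1}
  L2 = {4}
first hit 4 at d=2 via b·tau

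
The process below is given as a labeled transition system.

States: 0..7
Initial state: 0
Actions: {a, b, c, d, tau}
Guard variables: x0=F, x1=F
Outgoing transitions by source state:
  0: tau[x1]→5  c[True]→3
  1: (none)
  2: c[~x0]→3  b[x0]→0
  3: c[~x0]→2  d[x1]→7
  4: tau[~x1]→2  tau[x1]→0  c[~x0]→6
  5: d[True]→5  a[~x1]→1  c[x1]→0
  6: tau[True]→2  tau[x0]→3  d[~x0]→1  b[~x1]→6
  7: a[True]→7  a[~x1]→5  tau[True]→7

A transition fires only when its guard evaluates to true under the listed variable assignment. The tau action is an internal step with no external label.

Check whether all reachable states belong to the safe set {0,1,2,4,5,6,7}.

Answer: INVARIANT VIOLATED at state 3

Working:
Inv-set: {0,1,2,4,5,6,7}
Reach set: {0,2,3}
  0: ✓
  2: ✓
  3: VIOLATES
counterexample path to 3: c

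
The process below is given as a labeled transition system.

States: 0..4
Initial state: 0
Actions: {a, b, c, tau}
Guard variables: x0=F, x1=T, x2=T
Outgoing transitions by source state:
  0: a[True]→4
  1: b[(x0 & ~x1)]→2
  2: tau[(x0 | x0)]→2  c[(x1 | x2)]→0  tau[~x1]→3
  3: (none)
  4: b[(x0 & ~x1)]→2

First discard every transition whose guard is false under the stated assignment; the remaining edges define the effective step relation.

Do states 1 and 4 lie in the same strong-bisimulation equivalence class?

Compute ~ classes (split until stable):
  round 0: {{0,1,2,3,4}}
  round 1: {{0},{1,3,4},{2}}
3 equivalence class(es) (converged in 2)
1∈{1,3,4}, 4∈{1,3,4}

Answer: BISIMILAR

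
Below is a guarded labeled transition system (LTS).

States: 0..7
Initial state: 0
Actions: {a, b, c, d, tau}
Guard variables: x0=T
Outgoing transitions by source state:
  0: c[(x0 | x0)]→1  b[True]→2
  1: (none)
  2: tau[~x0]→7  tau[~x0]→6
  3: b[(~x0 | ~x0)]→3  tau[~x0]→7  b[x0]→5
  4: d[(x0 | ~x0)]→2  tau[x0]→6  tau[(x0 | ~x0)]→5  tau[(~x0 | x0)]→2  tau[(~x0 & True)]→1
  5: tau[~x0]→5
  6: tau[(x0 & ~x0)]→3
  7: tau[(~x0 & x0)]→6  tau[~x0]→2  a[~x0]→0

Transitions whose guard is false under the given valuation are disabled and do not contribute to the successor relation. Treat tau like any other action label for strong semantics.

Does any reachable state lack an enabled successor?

Answer: DEADLOCK at state 1

Trace:
Reachable = {0,1,2}
  0: b→2  c→1  [2 exit(s)]
  1: ∅  [deadlock]
  2: ∅  [deadlock]
trace reaching 1: c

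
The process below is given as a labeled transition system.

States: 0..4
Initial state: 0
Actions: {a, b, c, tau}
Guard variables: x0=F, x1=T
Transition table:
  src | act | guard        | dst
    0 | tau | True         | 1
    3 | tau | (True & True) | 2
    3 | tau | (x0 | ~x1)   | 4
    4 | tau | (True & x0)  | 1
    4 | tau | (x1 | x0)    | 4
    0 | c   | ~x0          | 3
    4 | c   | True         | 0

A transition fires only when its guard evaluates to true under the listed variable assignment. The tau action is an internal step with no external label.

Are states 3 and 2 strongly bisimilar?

Bisimulation quotient by refinement:
  P[0] = {{0,1,2,3,4}}
  P[1] = {{0,4},{1,2},{3}}
  P[2] = {{0},{1,2},{3},{4}}
Fixed point at round 3; 4 class(es).
[3]={3}  [2]={1,2}

Answer: NOT BISIMILAR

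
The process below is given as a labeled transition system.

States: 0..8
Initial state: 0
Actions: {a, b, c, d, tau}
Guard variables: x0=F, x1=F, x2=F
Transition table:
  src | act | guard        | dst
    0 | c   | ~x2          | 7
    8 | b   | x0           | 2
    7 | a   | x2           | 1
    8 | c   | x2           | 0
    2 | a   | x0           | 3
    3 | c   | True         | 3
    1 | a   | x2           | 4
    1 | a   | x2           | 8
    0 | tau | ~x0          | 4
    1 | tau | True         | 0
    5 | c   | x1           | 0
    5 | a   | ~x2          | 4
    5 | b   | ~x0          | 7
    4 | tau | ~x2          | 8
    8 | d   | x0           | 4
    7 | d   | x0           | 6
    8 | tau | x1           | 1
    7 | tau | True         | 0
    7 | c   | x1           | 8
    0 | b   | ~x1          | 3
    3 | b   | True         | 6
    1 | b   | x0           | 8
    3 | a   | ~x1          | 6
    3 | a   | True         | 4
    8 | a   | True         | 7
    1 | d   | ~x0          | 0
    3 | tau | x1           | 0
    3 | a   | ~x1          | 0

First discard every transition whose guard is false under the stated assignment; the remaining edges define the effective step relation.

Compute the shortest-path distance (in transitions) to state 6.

BFS to 6:
  L0 = {0}
  L1 = {3,4,7}
  L2 = {6,8}
first hit 6 at d=2 via b·a

Answer: 2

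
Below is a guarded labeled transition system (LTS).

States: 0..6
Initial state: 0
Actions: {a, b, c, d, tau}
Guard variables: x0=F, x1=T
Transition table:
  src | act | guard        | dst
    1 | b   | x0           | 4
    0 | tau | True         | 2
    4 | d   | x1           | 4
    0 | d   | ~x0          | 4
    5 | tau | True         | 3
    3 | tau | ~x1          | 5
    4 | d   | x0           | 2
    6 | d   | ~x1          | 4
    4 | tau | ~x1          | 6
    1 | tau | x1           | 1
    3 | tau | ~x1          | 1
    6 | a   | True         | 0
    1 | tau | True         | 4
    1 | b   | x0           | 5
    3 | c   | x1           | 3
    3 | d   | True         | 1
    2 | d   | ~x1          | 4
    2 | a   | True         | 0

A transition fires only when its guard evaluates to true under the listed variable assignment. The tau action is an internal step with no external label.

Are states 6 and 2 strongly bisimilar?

Answer: BISIMILAR

Analysis:
Refine partition for ~:
  π0 = {{0,1,2,3,4,5,6}}
  π1 = {{0},{1,5},{2,6},{3},{4}}
  π2 = {{0},{1},{2,6},{3},{4},{5}}
stable after 3 split(s): 6 block(s)
6∈{2,6}, 2∈{2,6}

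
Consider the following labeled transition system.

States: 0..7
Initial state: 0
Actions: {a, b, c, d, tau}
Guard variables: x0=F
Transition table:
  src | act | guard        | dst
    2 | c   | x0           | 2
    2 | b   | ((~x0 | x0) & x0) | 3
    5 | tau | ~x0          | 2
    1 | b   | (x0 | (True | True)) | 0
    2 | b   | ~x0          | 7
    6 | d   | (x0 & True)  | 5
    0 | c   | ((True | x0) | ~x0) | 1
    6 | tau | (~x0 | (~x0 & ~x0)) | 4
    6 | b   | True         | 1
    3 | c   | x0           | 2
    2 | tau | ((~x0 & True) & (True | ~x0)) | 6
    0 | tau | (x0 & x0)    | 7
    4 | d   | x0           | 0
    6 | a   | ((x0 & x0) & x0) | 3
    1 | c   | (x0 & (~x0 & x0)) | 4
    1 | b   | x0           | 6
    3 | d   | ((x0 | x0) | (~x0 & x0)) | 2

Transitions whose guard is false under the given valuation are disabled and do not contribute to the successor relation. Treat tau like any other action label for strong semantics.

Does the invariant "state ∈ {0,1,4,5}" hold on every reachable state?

Inv-set: {0,1,4,5}
Reach set: {0,1}
  0: ok
  1: ok

Answer: INVARIANT HOLDS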